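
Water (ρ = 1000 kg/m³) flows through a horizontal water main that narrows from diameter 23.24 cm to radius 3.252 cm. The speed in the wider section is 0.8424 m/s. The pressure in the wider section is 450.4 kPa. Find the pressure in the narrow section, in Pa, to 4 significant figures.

The volume flow rate is constant, so v₂ = (A₁/A₂)v₁ = (424.2/33.22)·0.8424 = 10.76 m/s.
Along the horizontal streamline, P + ½ρv² is constant.
P₂ = P₁ − ½ρ(v₂² − v₁²) = 450400 − ½·1000·(10.76² − 0.8424²) = 450400 − 57490 = 392900 Pa.

392900 Pa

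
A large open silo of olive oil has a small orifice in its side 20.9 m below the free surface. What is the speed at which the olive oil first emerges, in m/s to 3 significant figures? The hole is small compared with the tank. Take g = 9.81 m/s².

20.2 m/s

Torricelli's result v = √(2gh) gives v = √(2·9.81·20.9) = 20.2 m/s.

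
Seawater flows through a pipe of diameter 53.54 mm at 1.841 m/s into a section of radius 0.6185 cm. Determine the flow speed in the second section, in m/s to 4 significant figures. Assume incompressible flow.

v₂ = 34.49 m/s

The volume flow rate is constant, so v₂ = (A₁/A₂)v₁ = (22.51/1.202)·1.841 = 34.49 m/s.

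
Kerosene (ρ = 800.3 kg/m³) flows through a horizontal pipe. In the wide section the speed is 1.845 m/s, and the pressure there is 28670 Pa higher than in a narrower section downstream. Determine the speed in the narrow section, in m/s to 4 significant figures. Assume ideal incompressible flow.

v₂ ≈ 8.663 m/s

Along the level pipe P + ½ρv² is conserved, hence v₂² = v₁² + 2(P₁ − P₂)/ρ.
v₂ = √(1.845² + 2·28670/800.3) = √(3.404 + 71.65) = 8.663 m/s.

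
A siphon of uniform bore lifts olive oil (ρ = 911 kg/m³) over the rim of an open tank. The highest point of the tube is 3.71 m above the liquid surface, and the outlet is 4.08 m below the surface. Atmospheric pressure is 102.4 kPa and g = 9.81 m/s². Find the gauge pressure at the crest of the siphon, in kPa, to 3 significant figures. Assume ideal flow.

From the surface to the outlet (both open to atmosphere, surface at rest): v = √(2g·h_out) = √(2·9.81·4.08) = 8.95 m/s.
With constant cross-section the crest speed equals v; applying Bernoulli from the surface up to the crest, P_top = P_atm − ½ρv² − ρg·h_top.
P_top = 102400 − ½·911·8.95² − 911·9.81·3.71 = 32800 Pa. So P_gauge = P_top − P_atm = -69600 Pa.

P_gauge ≈ -69.6 kPa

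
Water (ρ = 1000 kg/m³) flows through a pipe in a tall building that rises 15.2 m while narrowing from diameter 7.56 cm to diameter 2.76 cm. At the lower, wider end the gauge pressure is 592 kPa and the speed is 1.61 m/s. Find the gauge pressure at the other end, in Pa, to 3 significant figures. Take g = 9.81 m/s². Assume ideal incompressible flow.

P₂ = 371000 Pa

Mass conservation (A₁v₁ = A₂v₂) gives v₂ = 1.61 × 44.9/5.98 = 12.1 m/s.
Bernoulli: P₁ + ½ρv₁² + ρg h₁ = P₂ + ½ρv₂² + ρg h₂, so P₂ = P₁ + ½ρ(v₁² − v₂²) − ρg(h₂ − h₁).
P₂ = 592000 + ½·1000·(1.61² − 12.1²) − 1000·9.81·(+15.2) = 592000 + (-71700) − (149000) = 371000 Pa.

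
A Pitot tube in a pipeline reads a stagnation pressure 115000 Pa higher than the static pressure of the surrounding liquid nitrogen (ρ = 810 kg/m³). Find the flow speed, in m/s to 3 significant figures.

At the stagnation point the flow is brought to rest, so Bernoulli gives P_stag − P_static = ½ρv².
v = √(2ΔP/ρ) = √(2·115000/810) = 16.9 m/s.

v ≈ 16.9 m/s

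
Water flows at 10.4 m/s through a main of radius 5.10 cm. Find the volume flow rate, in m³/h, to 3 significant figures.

Q = A·v = 0.00817 m² × 10.4 m/s = 0.0850 m³/s.
Converting: 0.0850 m³/s × 3600 = 306 m³/h.

Q ≈ 306 m³/h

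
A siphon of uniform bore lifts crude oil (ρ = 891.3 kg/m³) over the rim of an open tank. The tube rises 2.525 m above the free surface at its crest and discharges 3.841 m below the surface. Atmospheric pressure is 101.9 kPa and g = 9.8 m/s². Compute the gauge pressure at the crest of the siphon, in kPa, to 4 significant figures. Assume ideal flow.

P_gauge = -55.61 kPa

The outlet speed comes from Torricelli: v = √(2g·3.841) = 8.677 m/s.
With constant cross-section the crest speed equals v; applying Bernoulli from the surface up to the crest, P_top = P_atm − ½ρv² − ρg·h_top.
P_top = 101900 − ½·891.3·8.677² − 891.3·9.8·2.525 = 46290 Pa. So P_gauge = P_top − P_atm = -55610 Pa.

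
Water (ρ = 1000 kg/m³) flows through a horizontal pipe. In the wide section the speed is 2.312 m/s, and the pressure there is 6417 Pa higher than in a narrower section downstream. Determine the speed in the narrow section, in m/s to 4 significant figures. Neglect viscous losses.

4.264 m/s

Along the level pipe P + ½ρv² is conserved, hence v₂² = v₁² + 2(P₁ − P₂)/ρ.
v₂ = √(2.312² + 2·6417/1000) = √(5.345 + 12.83) = 4.264 m/s.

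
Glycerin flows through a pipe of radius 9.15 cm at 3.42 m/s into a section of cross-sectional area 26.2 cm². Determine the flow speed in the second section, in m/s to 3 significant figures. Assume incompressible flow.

v₂ ≈ 34.3 m/s

By continuity, v₂ = v₁·A₁/A₂ = 3.42·(263/26.2) = 34.3 m/s.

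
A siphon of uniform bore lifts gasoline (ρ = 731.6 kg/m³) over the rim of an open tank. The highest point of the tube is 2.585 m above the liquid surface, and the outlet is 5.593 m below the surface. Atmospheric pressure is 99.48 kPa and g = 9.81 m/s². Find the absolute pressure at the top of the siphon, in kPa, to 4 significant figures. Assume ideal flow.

P_top = 40.79 kPa

From the surface to the outlet (both open to atmosphere, surface at rest): v = √(2g·h_out) = √(2·9.81·5.593) = 10.48 m/s.
With constant cross-section the crest speed equals v; applying Bernoulli from the surface up to the crest, P_top = P_atm − ½ρv² − ρg·h_top.
P_top = 99480 − ½·731.6·10.48² − 731.6·9.81·2.585 = 40790 Pa.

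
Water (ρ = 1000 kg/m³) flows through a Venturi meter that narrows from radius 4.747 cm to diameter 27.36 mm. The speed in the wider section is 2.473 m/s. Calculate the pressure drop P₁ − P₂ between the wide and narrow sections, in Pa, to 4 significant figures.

Mass conservation (A₁v₁ = A₂v₂) gives v₂ = 2.473 × 70.79/5.879 = 29.78 m/s.
The pipe is horizontal, so Bernoulli reduces to P₁ + ½ρv₁² = P₂ + ½ρv₂².
P₁ − P₂ = ½·1000·(29.78² − 2.473²) = ½·1000·880.6 = 440300 Pa.

ΔP ≈ 440300 Pa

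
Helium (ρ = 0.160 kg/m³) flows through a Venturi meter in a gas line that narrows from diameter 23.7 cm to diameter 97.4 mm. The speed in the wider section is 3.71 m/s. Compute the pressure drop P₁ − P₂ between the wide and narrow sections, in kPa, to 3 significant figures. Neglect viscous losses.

By continuity, v₂ = v₁·A₁/A₂ = 3.71·(441/74.5) = 22.0 m/s.
With no height change, Bernoulli's equation is P₁ + ½ρv₁² = P₂ + ½ρv₂².
P₁ − P₂ = ½·0.160·(22.0² − 3.71²) = ½·0.160·469 = 37.5 Pa.

ΔP ≈ 0.0375 kPa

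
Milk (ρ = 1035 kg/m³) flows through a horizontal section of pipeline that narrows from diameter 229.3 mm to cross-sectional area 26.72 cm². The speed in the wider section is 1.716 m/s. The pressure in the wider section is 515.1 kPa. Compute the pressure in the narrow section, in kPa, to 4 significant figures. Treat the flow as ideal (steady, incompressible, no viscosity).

Continuity gives A₁v₁ = A₂v₂, so v₂ = (413.0 cm²)/(26.72 cm²) × 1.716 m/s = 26.52 m/s.
With no height change, Bernoulli's equation is P₁ + ½ρv₁² = P₂ + ½ρv₂².
P₂ = P₁ − ½ρ(v₂² − v₁²) = 515100 − ½·1035·(26.52² − 1.716²) = 515100 − 362400 = 152700 Pa.

P₂ ≈ 152.7 kPa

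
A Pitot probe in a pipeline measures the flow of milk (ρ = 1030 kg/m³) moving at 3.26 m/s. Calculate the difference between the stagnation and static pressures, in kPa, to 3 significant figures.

The dynamic pressure equals the rise in static pressure at the stagnation point: ΔP = ½ρv².
ΔP = ½·1030·3.26² = 5470 Pa.

ΔP ≈ 5.47 kPa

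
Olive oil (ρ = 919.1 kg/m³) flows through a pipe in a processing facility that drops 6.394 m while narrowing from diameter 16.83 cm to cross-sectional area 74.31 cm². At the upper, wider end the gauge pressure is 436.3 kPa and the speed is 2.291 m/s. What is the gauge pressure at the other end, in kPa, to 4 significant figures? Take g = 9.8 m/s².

The volume flow rate is constant, so v₂ = (A₁/A₂)v₁ = (222.5/74.31)·2.291 = 6.859 m/s.
Applying Bernoulli between the two ends and solving for P₂: P₂ = P₁ + ½ρ(v₁² − v₂²) − ρgΔh.
P₂ = 436300 + ½·919.1·(2.291² − 6.859²) − 919.1·9.8·(−6.394) = 436300 + (-19210) − (-57590) = 474700 Pa.

P₂ = 474.7 kPa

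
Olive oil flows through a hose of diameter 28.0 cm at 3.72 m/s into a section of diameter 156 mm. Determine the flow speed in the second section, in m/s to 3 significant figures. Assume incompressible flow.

12.0 m/s

Continuity gives A₁v₁ = A₂v₂, so v₂ = (616 cm²)/(191 cm²) × 3.72 m/s = 12.0 m/s.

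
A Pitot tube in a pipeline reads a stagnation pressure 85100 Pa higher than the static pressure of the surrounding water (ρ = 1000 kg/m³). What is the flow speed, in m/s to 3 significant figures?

v ≈ 13.0 m/s

The dynamic pressure equals the rise in static pressure at the stagnation point: ΔP = ½ρv².
v = √(2ΔP/ρ) = √(2·85100/1000) = 13.0 m/s.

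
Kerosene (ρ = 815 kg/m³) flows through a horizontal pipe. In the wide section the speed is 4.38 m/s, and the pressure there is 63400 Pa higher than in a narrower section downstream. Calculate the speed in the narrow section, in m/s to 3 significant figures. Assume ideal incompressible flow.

Horizontal Bernoulli: P₁ + ½ρv₁² = P₂ + ½ρv₂², so v₂² = v₁² + 2(P₁ − P₂)/ρ.
v₂ = √(4.38² + 2·63400/815) = √(19.2 + 156) = 13.2 m/s.

v₂ ≈ 13.2 m/s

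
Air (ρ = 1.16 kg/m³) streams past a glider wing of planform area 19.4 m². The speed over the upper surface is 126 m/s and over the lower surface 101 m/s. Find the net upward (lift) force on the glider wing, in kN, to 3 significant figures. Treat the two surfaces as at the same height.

63.9 kN

From P + ½ρv² = const at equal height, P_low − P_up = ½ρ(v_up² − v_low²).
ΔP = ½·1.16·(126² − 101²) = 3290 Pa.
Lift = ΔP · A = 3290 × 19.4 = 63900 N.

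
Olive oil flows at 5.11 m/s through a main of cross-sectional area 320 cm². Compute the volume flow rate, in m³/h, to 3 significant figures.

Q = 589 m³/h

Q = A·v = 0.0320 m² × 5.11 m/s = 0.164 m³/s.
Converting: 0.164 m³/s × 3600 = 589 m³/h.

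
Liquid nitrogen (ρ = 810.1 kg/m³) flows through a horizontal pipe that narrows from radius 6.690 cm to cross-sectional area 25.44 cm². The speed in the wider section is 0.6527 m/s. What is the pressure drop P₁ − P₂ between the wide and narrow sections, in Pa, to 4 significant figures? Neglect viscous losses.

The volume flow rate is constant, so v₂ = (A₁/A₂)v₁ = (140.6/25.44)·0.6527 = 3.607 m/s.
Bernoulli (h₁ = h₂): P₁ − P₂ = ½ρ(v₂² − v₁²).
P₁ − P₂ = ½·810.1·(3.607² − 0.6527²) = ½·810.1·12.59 = 5099 Pa.

ΔP ≈ 5099 Pa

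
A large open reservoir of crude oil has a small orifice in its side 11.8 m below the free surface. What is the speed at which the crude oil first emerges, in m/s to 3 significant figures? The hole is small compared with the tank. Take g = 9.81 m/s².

Bernoulli from surface to hole (P equal, v_surface ≈ 0): v = √(2gh) = √(2×9.81×11.8) = 15.2 m/s.

v ≈ 15.2 m/s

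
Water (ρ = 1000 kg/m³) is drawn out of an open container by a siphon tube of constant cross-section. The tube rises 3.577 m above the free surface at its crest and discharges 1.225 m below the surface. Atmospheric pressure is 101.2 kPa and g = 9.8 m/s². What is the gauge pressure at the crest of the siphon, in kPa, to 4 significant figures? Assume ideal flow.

Bernoulli surface→outlet gives ½v² = g·h_out, so v = √(2·9.8·1.225) = 4.900 m/s.
The bore is uniform, so the speed at the crest is the same v. Bernoulli surface→crest: P_atm = P_top + ½ρv² + ρg·h_top.
P_top = 101200 − ½·1000·4.900² − 1000·9.8·3.577 = 54140 Pa. So P_gauge = P_top − P_atm = -47060 Pa.

P_gauge ≈ -47.06 kPa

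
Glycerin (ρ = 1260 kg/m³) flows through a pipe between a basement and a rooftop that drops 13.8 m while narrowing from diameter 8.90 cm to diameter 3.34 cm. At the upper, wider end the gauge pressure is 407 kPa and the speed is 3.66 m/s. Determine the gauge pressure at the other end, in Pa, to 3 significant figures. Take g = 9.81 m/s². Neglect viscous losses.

P₂ = 161000 Pa

Mass conservation (A₁v₁ = A₂v₂) gives v₂ = 3.66 × 62.2/8.76 = 26.0 m/s.
Bernoulli: P₁ + ½ρv₁² + ρg h₁ = P₂ + ½ρv₂² + ρg h₂, so P₂ = P₁ + ½ρ(v₁² − v₂²) − ρg(h₂ − h₁).
P₂ = 407000 + ½·1260·(3.66² − 26.0²) − 1260·9.81·(−13.8) = 407000 + (-417000) − (-171000) = 161000 Pa.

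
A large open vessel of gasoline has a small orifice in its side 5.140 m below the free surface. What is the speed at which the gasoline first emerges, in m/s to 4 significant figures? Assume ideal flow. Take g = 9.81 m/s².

10.04 m/s

Bernoulli from surface to hole (P equal, v_surface ≈ 0): v = √(2gh) = √(2×9.81×5.140) = 10.04 m/s.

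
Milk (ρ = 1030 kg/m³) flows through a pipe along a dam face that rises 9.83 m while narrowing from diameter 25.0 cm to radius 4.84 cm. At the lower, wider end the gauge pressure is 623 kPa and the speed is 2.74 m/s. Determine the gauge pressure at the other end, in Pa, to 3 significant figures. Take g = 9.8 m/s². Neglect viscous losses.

P₂ = 356000 Pa

The volume flow rate is constant, so v₂ = (A₁/A₂)v₁ = (491/73.6)·2.74 = 18.3 m/s.
Bernoulli: P₁ + ½ρv₁² + ρg h₁ = P₂ + ½ρv₂² + ρg h₂, so P₂ = P₁ + ½ρ(v₁² − v₂²) − ρg(h₂ − h₁).
P₂ = 623000 + ½·1030·(2.74² − 18.3²) − 1030·9.8·(+9.83) = 623000 + (-168000) − (99200) = 356000 Pa.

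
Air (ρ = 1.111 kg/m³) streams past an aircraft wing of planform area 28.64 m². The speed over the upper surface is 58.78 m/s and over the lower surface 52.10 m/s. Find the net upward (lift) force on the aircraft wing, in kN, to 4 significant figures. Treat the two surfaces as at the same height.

From P + ½ρv² = const at equal height, P_low − P_up = ½ρ(v_up² − v_low²).
ΔP = ½·1.111·(58.78² − 52.10²) = 411.4 Pa.
Lift = ΔP · A = 411.4 × 28.64 = 11780 N.

11.78 kN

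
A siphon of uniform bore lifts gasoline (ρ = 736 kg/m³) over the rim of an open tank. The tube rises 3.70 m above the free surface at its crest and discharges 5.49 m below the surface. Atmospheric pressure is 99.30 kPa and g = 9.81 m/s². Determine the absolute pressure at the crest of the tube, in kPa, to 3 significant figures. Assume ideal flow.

P_top ≈ 32.9 kPa

The outlet speed comes from Torricelli: v = √(2g·5.49) = 10.4 m/s.
Continuity keeps v the same throughout the tube; from surface to crest, P_atm + 0 = P_top + ½ρv² + ρg·h_top.
P_top = 99300 − ½·736·10.4² − 736·9.81·3.70 = 32900 Pa.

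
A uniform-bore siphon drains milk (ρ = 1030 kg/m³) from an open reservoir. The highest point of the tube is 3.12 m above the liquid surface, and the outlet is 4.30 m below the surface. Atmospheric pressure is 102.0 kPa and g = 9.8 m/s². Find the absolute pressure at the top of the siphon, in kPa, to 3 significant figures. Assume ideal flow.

P_top = 27.1 kPa

Bernoulli surface→outlet gives ½v² = g·h_out, so v = √(2·9.8·4.30) = 9.18 m/s.
With constant cross-section the crest speed equals v; applying Bernoulli from the surface up to the crest, P_top = P_atm − ½ρv² − ρg·h_top.
P_top = 102000 − ½·1030·9.18² − 1030·9.8·3.12 = 27100 Pa.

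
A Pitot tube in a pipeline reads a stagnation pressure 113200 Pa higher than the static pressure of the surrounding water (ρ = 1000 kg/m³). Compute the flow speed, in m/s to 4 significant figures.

The dynamic pressure equals the rise in static pressure at the stagnation point: ΔP = ½ρv².
v = √(2ΔP/ρ) = √(2·113200/1000) = 15.05 m/s.

15.05 m/s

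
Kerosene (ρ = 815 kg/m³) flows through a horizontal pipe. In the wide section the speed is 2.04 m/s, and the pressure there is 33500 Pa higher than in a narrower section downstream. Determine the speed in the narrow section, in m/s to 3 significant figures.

v₂ ≈ 9.29 m/s

Horizontal Bernoulli: P₁ + ½ρv₁² = P₂ + ½ρv₂², so v₂² = v₁² + 2(P₁ − P₂)/ρ.
v₂ = √(2.04² + 2·33500/815) = √(4.16 + 82.2) = 9.29 m/s.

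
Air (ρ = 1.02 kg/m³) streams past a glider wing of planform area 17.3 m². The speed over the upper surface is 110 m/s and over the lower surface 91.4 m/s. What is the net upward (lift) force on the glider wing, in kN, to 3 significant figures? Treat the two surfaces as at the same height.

F ≈ 33.1 kN

From P + ½ρv² = const at equal height, P_low − P_up = ½ρ(v_up² − v_low²).
ΔP = ½·1.02·(110² − 91.4²) = 1910 Pa.
Lift = ΔP · A = 1910 × 17.3 = 33100 N.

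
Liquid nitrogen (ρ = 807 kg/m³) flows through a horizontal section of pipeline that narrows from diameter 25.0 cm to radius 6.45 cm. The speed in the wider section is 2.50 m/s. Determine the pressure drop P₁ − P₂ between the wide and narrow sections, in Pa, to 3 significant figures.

ΔP ≈ 33100 Pa

The volume flow rate is constant, so v₂ = (A₁/A₂)v₁ = (491/131)·2.50 = 9.39 m/s.
The pipe is horizontal, so Bernoulli reduces to P₁ + ½ρv₁² = P₂ + ½ρv₂².
P₁ − P₂ = ½·807·(9.39² − 2.50²) = ½·807·81.9 = 33100 Pa.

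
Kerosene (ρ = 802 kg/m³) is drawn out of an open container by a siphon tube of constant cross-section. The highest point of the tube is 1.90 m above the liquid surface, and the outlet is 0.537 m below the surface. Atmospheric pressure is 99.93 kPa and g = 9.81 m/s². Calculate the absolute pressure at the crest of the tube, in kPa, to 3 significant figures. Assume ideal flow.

P_top = 80.8 kPa

Bernoulli surface→outlet gives ½v² = g·h_out, so v = √(2·9.81·0.537) = 3.25 m/s.
With constant cross-section the crest speed equals v; applying Bernoulli from the surface up to the crest, P_top = P_atm − ½ρv² − ρg·h_top.
P_top = 99930 − ½·802·3.25² − 802·9.81·1.90 = 80800 Pa.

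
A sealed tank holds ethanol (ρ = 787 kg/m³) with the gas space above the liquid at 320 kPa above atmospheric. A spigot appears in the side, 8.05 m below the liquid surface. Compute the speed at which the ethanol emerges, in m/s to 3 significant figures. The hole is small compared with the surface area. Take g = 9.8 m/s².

Take point 1 at the surface (v₁ ≈ 0) and point 2 at the hole (at atmospheric pressure). Bernoulli: P₁ + ρg h = P_atm + ½ρv₂².
With P₁ − P_atm = 320000 Pa, v₂ = √(2gh + 2ΔP/ρ) = √(2·9.8·8.05 + 2·320000/787) = 31.2 m/s.

v = 31.2 m/s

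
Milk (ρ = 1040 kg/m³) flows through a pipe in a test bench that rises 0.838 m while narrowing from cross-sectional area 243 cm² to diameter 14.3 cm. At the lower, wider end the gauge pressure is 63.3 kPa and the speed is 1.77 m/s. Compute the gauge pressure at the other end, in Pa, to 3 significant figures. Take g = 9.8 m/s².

Continuity gives A₁v₁ = A₂v₂, so v₂ = (243 cm²)/(161 cm²) × 1.77 m/s = 2.68 m/s.
Energy conservation along the streamline gives P₂ = P₁ − ½ρ(v₂² − v₁²) − ρg(h₂ − h₁).
P₂ = 63300 + ½·1040·(1.77² − 2.68²) − 1040·9.8·(+0.838) = 63300 + (-2100) − (8540) = 52700 Pa.

P₂ = 52700 Pa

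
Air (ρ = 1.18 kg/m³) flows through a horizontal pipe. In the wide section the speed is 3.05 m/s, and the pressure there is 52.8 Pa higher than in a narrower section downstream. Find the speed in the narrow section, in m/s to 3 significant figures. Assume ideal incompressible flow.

Horizontal Bernoulli: P₁ + ½ρv₁² = P₂ + ½ρv₂², so v₂² = v₁² + 2(P₁ − P₂)/ρ.
v₂ = √(3.05² + 2·52.8/1.18) = √(9.30 + 89.5) = 9.94 m/s.

9.94 m/s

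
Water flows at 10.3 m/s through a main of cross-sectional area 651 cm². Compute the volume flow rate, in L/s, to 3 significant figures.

Q ≈ 671 L/s

Q = A·v = 0.0651 m² × 10.3 m/s = 0.671 m³/s.
Converting: 0.671 m³/s × 1000 = 671 L/s.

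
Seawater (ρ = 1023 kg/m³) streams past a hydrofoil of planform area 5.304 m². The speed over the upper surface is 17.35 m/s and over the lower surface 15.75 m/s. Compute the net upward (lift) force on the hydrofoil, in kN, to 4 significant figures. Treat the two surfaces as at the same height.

With equal heights on the two surfaces, Bernoulli gives P_lower − P_upper = ½ρ(v_upper² − v_lower²).
ΔP = ½·1023·(17.35² − 15.75²) = 27090 Pa.
Lift = ΔP · A = 27090 × 5.304 = 143700 N.

F ≈ 143.7 kN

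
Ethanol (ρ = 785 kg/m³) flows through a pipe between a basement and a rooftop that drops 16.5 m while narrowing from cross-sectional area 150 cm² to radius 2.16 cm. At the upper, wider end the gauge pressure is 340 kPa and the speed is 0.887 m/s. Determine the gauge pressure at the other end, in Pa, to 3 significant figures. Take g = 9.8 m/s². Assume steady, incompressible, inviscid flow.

P₂ = 435000 Pa

The volume flow rate is constant, so v₂ = (A₁/A₂)v₁ = (150/14.7)·0.887 = 9.08 m/s.
Energy conservation along the streamline gives P₂ = P₁ − ½ρ(v₂² − v₁²) − ρg(h₂ − h₁).
P₂ = 340000 + ½·785·(0.887² − 9.08²) − 785·9.8·(−16.5) = 340000 + (-32000) − (-127000) = 435000 Pa.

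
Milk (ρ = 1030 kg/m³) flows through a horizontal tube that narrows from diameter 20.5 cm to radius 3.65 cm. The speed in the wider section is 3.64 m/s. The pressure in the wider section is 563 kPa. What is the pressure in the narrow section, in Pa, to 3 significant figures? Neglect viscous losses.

P₂ ≈ 145000 Pa

The volume flow rate is constant, so v₂ = (A₁/A₂)v₁ = (330/41.9)·3.64 = 28.7 m/s.
The pipe is horizontal, so Bernoulli reduces to P₁ + ½ρv₁² = P₂ + ½ρv₂².
P₂ = P₁ − ½ρ(v₂² − v₁²) = 563000 − ½·1030·(28.7² − 3.64²) = 563000 − 418000 = 145000 Pa.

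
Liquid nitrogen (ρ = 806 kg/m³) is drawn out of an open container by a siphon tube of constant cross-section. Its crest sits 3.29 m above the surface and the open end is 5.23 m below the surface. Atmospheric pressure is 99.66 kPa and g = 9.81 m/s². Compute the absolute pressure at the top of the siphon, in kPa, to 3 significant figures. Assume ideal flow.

From the surface to the outlet (both open to atmosphere, surface at rest): v = √(2g·h_out) = √(2·9.81·5.23) = 10.1 m/s.
Continuity keeps v the same throughout the tube; from surface to crest, P_atm + 0 = P_top + ½ρv² + ρg·h_top.
P_top = 99660 − ½·806·10.1² − 806·9.81·3.29 = 32300 Pa.

P_top ≈ 32.3 kPa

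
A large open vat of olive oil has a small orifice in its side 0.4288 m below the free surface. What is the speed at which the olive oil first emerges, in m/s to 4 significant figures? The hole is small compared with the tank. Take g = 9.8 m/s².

Torricelli's result v = √(2gh) gives v = √(2·9.8·0.4288) = 2.899 m/s.

v ≈ 2.899 m/s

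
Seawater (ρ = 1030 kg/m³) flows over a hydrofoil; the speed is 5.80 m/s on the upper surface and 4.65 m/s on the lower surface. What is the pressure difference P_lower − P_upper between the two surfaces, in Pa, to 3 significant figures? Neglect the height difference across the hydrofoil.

6190 Pa

With negligible Δh, P + ½ρv² is constant, so P_low − P_up = ½ρ(v_up² − v_low²).
ΔP = ½·1030·(5.80² − 4.65²) = 6190 Pa.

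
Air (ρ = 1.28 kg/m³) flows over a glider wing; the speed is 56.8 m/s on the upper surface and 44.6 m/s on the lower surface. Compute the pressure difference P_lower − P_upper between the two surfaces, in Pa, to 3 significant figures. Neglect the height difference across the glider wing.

ΔP = 792 Pa

The pressure is lower where the speed is higher: ΔP = ½ρ(v_up² − v_low²).
ΔP = ½·1.28·(56.8² − 44.6²) = 792 Pa.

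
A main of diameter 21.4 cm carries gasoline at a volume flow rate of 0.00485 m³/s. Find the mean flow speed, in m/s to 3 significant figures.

v = 0.135 m/s

Q = 0.00485 m³/s = 0.00485 m³/s.
v = Q/A = 0.00485 / 0.0360 = 0.135 m/s.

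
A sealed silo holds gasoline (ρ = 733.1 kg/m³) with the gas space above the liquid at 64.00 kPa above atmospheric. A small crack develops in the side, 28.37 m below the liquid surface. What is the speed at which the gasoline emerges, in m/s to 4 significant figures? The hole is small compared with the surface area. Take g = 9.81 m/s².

v = 27.04 m/s

Take point 1 at the surface (v₁ ≈ 0) and point 2 at the hole (at atmospheric pressure). Bernoulli: P₁ + ρg h = P_atm + ½ρv₂².
With P₁ − P_atm = 64000 Pa, v₂ = √(2gh + 2ΔP/ρ) = √(2·9.81·28.37 + 2·64000/733.1) = 27.04 m/s.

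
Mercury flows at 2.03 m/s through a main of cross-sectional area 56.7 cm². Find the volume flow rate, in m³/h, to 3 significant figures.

Q = A·v = 0.00567 m² × 2.03 m/s = 0.0115 m³/s.
Converting: 0.0115 m³/s × 3600 = 41.4 m³/h.

Q = 41.4 m³/h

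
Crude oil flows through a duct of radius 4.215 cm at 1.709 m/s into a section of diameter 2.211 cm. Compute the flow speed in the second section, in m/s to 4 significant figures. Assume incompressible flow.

v₂ ≈ 24.84 m/s

By continuity, v₂ = v₁·A₁/A₂ = 1.709·(55.81/3.839) = 24.84 m/s.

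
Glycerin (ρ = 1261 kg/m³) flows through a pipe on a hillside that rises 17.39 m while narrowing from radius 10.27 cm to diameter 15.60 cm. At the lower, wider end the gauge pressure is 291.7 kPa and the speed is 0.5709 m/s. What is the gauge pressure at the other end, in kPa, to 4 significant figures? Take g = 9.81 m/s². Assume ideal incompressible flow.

Mass conservation (A₁v₁ = A₂v₂) gives v₂ = 0.5709 × 331.4/191.1 = 0.9897 m/s.
Bernoulli: P₁ + ½ρv₁² + ρg h₁ = P₂ + ½ρv₂² + ρg h₂, so P₂ = P₁ + ½ρ(v₁² − v₂²) − ρg(h₂ − h₁).
P₂ = 291700 + ½·1261·(0.5709² − 0.9897²) − 1261·9.81·(+17.39) = 291700 + (-412.1) − (215100) = 76170 Pa.

P₂ = 76.17 kPa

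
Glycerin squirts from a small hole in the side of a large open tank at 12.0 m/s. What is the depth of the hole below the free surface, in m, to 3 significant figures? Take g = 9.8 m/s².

Torricelli: v = √(2gh), so h = v²/(2g).
h = 12.0²/(2·9.8) = 144/19.60 = 7.35 m.

h ≈ 7.35 m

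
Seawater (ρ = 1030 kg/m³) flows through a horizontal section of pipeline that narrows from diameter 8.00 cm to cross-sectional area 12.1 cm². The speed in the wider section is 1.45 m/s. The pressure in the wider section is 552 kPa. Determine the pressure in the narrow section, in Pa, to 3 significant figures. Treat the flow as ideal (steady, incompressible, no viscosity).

Mass conservation (A₁v₁ = A₂v₂) gives v₂ = 1.45 × 50.3/12.1 = 6.02 m/s.
Bernoulli (h₁ = h₂): P₁ − P₂ = ½ρ(v₂² − v₁²).
P₂ = P₁ − ½ρ(v₂² − v₁²) = 552000 − ½·1030·(6.02² − 1.45²) = 552000 − 17600 = 534000 Pa.

P₂ ≈ 534000 Pa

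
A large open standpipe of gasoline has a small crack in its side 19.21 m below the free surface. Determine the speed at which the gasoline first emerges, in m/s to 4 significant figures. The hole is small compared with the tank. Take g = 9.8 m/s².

Torricelli's result v = √(2gh) gives v = √(2·9.8·19.21) = 19.40 m/s.

v = 19.40 m/s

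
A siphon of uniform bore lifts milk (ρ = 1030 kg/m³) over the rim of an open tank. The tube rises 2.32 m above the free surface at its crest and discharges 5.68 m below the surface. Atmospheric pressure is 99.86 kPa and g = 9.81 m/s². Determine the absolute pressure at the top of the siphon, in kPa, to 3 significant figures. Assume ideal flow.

The outlet speed comes from Torricelli: v = √(2g·5.68) = 10.6 m/s.
Continuity keeps v the same throughout the tube; from surface to crest, P_atm + 0 = P_top + ½ρv² + ρg·h_top.
P_top = 99860 − ½·1030·10.6² − 1030·9.81·2.32 = 19000 Pa.

19.0 kPa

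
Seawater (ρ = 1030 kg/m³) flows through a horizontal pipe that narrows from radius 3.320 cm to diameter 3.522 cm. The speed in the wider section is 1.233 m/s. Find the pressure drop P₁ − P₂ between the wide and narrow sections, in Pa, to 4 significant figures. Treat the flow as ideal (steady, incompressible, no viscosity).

9108 Pa

Mass conservation (A₁v₁ = A₂v₂) gives v₂ = 1.233 × 34.63/9.742 = 4.382 m/s.
Bernoulli (h₁ = h₂): P₁ − P₂ = ½ρ(v₂² − v₁²).
P₁ − P₂ = ½·1030·(4.382² − 1.233²) = ½·1030·17.69 = 9108 Pa.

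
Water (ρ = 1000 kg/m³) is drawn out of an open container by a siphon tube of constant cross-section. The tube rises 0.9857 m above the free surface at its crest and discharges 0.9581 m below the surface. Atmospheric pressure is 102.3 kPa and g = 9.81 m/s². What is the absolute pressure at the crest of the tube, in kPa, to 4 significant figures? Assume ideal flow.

Bernoulli surface→outlet gives ½v² = g·h_out, so v = √(2·9.81·0.9581) = 4.336 m/s.
With constant cross-section the crest speed equals v; applying Bernoulli from the surface up to the crest, P_top = P_atm − ½ρv² − ρg·h_top.
P_top = 102300 − ½·1000·4.336² − 1000·9.81·0.9857 = 83230 Pa.

83.23 kPa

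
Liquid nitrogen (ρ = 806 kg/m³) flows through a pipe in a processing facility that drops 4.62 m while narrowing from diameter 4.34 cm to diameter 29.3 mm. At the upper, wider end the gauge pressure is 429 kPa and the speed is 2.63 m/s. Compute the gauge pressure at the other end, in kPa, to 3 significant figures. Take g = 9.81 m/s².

Continuity gives A₁v₁ = A₂v₂, so v₂ = (14.8 cm²)/(6.74 cm²) × 2.63 m/s = 5.77 m/s.
Bernoulli: P₁ + ½ρv₁² + ρg h₁ = P₂ + ½ρv₂² + ρg h₂, so P₂ = P₁ + ½ρ(v₁² − v₂²) − ρg(h₂ − h₁).
P₂ = 429000 + ½·806·(2.63² − 5.77²) − 806·9.81·(−4.62) = 429000 + (-10600) − (-36500) = 455000 Pa.

455 kPa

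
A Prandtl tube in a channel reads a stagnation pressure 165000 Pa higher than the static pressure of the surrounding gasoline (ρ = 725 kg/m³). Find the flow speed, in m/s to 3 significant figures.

At the stagnation point the flow is brought to rest, so Bernoulli gives P_stag − P_static = ½ρv².
v = √(2ΔP/ρ) = √(2·165000/725) = 21.3 m/s.

v = 21.3 m/s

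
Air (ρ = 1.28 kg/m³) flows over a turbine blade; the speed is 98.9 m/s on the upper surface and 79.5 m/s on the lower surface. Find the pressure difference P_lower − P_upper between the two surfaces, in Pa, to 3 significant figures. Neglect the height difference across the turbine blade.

ΔP ≈ 2220 Pa

Bernoulli (same height): P_lower − P_upper = ½ρ(v_upper² − v_lower²).
ΔP = ½·1.28·(98.9² − 79.5²) = 2220 Pa.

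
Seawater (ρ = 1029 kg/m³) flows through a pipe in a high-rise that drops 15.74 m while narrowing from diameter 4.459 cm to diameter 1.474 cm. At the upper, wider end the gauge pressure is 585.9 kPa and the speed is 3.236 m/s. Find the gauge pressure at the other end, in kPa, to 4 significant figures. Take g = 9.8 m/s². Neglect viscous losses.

Mass conservation (A₁v₁ = A₂v₂) gives v₂ = 3.236 × 15.62/1.706 = 29.61 m/s.
Bernoulli: P₁ + ½ρv₁² + ρg h₁ = P₂ + ½ρv₂² + ρg h₂, so P₂ = P₁ + ½ρ(v₁² − v₂²) − ρg(h₂ − h₁).
P₂ = 585900 + ½·1029·(3.236² − 29.61²) − 1029·9.8·(−15.74) = 585900 + (-445800) − (-158700) = 298800 Pa.

P₂ = 298.8 kPa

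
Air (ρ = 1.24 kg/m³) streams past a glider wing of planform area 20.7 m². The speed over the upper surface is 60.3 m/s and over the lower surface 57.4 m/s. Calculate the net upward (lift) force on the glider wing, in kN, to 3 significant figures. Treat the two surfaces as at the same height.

With equal heights on the two surfaces, Bernoulli gives P_lower − P_upper = ½ρ(v_upper² − v_lower²).
ΔP = ½·1.24·(60.3² − 57.4²) = 212 Pa.
Lift = ΔP · A = 212 × 20.7 = 4380 N.

F ≈ 4.38 kN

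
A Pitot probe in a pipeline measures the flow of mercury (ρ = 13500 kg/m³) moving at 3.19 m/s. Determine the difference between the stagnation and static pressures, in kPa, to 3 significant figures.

ΔP = 68.7 kPa

At the stagnation point the flow is brought to rest, so Bernoulli gives P_stag − P_static = ½ρv².
ΔP = ½·13500·3.19² = 68700 Pa.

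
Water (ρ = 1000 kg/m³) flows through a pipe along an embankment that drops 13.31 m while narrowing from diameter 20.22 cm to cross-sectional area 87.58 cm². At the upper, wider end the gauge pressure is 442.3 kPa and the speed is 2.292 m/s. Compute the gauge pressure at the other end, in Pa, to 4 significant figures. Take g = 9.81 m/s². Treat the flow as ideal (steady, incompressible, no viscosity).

P₂ = 540200 Pa

By continuity, v₂ = v₁·A₁/A₂ = 2.292·(321.1/87.58) = 8.404 m/s.
Bernoulli: P₁ + ½ρv₁² + ρg h₁ = P₂ + ½ρv₂² + ρg h₂, so P₂ = P₁ + ½ρ(v₁² − v₂²) − ρg(h₂ − h₁).
P₂ = 442300 + ½·1000·(2.292² − 8.404²) − 1000·9.81·(−13.31) = 442300 + (-32680) − (-130600) = 540200 Pa.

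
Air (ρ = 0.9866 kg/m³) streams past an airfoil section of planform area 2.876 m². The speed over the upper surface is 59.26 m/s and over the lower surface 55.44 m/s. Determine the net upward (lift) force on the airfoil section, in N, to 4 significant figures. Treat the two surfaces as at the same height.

F ≈ 621.6 N

From P + ½ρv² = const at equal height, P_low − P_up = ½ρ(v_up² − v_low²).
ΔP = ½·0.9866·(59.26² − 55.44²) = 216.1 Pa.
Lift = ΔP · A = 216.1 × 2.876 = 621.6 N.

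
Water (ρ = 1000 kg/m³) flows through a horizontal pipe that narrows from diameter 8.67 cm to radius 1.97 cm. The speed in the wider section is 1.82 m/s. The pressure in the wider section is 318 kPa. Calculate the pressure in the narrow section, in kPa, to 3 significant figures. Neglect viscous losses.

P₂ = 281 kPa

Continuity gives A₁v₁ = A₂v₂, so v₂ = (59.0 cm²)/(12.2 cm²) × 1.82 m/s = 8.81 m/s.
The pipe is horizontal, so Bernoulli reduces to P₁ + ½ρv₁² = P₂ + ½ρv₂².
P₂ = P₁ − ½ρ(v₂² − v₁²) = 318000 − ½·1000·(8.81² − 1.82²) = 318000 − 37200 = 281000 Pa.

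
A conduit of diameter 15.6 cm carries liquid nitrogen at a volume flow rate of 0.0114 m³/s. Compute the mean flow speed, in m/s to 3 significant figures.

v = 0.596 m/s

Q = 0.0114 m³/s = 0.0114 m³/s.
v = Q/A = 0.0114 / 0.0191 = 0.596 m/s.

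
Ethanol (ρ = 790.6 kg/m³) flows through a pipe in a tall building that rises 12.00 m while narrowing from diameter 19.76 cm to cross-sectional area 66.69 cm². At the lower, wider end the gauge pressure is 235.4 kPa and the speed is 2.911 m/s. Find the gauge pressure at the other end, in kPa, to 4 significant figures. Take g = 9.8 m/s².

The volume flow rate is constant, so v₂ = (A₁/A₂)v₁ = (306.7/66.69)·2.911 = 13.39 m/s.
Applying Bernoulli between the two ends and solving for P₂: P₂ = P₁ + ½ρ(v₁² − v₂²) − ρgΔh.
P₂ = 235400 + ½·790.6·(2.911² − 13.39²) − 790.6·9.8·(+12.00) = 235400 + (-67480) − (92970) = 74950 Pa.

P₂ ≈ 74.95 kPa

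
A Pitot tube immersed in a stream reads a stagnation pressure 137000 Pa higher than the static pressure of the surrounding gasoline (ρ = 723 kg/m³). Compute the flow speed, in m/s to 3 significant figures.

At the stagnation point the flow is brought to rest, so Bernoulli gives P_stag − P_static = ½ρv².
v = √(2ΔP/ρ) = √(2·137000/723) = 19.5 m/s.

v ≈ 19.5 m/s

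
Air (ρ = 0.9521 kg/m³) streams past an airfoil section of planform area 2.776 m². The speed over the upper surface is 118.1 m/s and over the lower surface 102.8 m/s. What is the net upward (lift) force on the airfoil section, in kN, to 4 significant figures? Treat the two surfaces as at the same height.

F ≈ 4.466 kN

The faster flow above has the lower pressure; Bernoulli (same height) gives ΔP = ½ρ(v_up² − v_low²).
ΔP = ½·0.9521·(118.1² − 102.8²) = 1609 Pa.
Lift = ΔP · A = 1609 × 2.776 = 4466 N.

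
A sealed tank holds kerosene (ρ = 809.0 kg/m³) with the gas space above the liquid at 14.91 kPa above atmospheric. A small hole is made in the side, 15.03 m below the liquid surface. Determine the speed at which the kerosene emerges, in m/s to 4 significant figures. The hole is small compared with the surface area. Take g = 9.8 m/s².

Take point 1 at the surface (v₁ ≈ 0) and point 2 at the hole (at atmospheric pressure). Bernoulli: P₁ + ρg h = P_atm + ½ρv₂².
With P₁ − P_atm = 14910 Pa, v₂ = √(2gh + 2ΔP/ρ) = √(2·9.8·15.03 + 2·14910/809.0) = 18.21 m/s.

v ≈ 18.21 m/s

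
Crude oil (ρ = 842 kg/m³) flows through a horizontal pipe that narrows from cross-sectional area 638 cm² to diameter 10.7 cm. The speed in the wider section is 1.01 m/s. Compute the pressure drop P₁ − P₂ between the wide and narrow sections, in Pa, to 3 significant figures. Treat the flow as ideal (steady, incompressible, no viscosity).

Continuity gives A₁v₁ = A₂v₂, so v₂ = (638 cm²)/(89.9 cm²) × 1.01 m/s = 7.17 m/s.
With no height change, Bernoulli's equation is P₁ + ½ρv₁² = P₂ + ½ρv₂².
P₁ − P₂ = ½·842·(7.17² − 1.01²) = ½·842·50.3 = 21200 Pa.

ΔP = 21200 Pa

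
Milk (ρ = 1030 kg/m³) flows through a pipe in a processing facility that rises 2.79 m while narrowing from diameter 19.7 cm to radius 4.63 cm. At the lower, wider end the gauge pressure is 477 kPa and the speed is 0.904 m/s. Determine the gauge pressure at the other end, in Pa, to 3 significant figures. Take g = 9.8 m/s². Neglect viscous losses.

441000 Pa

By continuity, v₂ = v₁·A₁/A₂ = 0.904·(305/67.3) = 4.09 m/s.
Applying Bernoulli between the two ends and solving for P₂: P₂ = P₁ + ½ρ(v₁² − v₂²) − ρgΔh.
P₂ = 477000 + ½·1030·(0.904² − 4.09²) − 1030·9.8·(+2.79) = 477000 + (-8200) − (28200) = 441000 Pa.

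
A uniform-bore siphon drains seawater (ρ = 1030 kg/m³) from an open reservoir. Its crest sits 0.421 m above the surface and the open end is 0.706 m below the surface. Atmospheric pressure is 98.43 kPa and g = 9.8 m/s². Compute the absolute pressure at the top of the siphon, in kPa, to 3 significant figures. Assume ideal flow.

P_top ≈ 87.1 kPa

Bernoulli surface→outlet gives ½v² = g·h_out, so v = √(2·9.8·0.706) = 3.72 m/s.
With constant cross-section the crest speed equals v; applying Bernoulli from the surface up to the crest, P_top = P_atm − ½ρv² − ρg·h_top.
P_top = 98430 − ½·1030·3.72² − 1030·9.8·0.421 = 87100 Pa.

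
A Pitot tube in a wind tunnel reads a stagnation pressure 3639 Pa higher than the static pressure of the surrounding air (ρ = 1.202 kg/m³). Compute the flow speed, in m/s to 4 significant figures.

At the stagnation point the flow is brought to rest, so Bernoulli gives P_stag − P_static = ½ρv².
v = √(2ΔP/ρ) = √(2·3639/1.202) = 77.81 m/s.

v ≈ 77.81 m/s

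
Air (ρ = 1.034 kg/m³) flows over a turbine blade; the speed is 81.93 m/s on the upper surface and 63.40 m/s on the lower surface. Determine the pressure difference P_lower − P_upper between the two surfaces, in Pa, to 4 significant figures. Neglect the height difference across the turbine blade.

ΔP ≈ 1392 Pa

Bernoulli (same height): P_lower − P_upper = ½ρ(v_upper² − v_lower²).
ΔP = ½·1.034·(81.93² − 63.40²) = 1392 Pa.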